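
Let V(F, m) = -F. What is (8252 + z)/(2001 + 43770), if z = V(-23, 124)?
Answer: 8275/45771 ≈ 0.18079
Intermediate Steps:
z = 23 (z = -1*(-23) = 23)
(8252 + z)/(2001 + 43770) = (8252 + 23)/(2001 + 43770) = 8275/45771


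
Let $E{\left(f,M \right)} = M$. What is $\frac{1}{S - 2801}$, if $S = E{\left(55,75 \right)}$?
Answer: $- \frac{1}{2726} \approx -0.00036684$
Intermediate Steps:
$S = 75$
$\frac{1}{S - 2801} = \frac{1}{75 - 2801} = \frac{1}{-2726} = - \frac{1}{2726}$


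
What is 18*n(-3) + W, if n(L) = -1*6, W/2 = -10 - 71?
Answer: -270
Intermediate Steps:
W = -162 (W = 2*(-10 - 71) = 2*(-81) = -162)
n(L) = -6
18*n(-3) + W = 18*(-6) - 162 = -108 - 162 = -270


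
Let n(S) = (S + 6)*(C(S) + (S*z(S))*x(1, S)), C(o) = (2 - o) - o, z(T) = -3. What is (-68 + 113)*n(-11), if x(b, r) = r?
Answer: 76275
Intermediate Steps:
C(o) = 2 - 2*o
n(S) = (6 + S)*(2 - 3*S² - 2*S) (n(S) = (S + 6)*((2 - 2*S) + (S*(-3))*S) = (6 + S)*((2 - 2*S) + (-3*S)*S) = (6 + S)*((2 - 2*S) - 3*S²) = (6 + S)*(2 - 3*S² - 2*S))
(-68 + 113)*n(-11) = (-68 + 113)*(12 - 20*(-11)² - 10*(-11) - 3*(-11)³) = 45*(12 - 20*121 + 110 - 3*(-1331)) = 45*(12 - 2420 + 110 + 3993) = 45*1695 = 76275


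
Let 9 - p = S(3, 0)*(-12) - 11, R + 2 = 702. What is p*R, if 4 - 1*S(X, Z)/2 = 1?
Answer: 64400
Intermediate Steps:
R = 700 (R = -2 + 702 = 700)
S(X, Z) = 6 (S(X, Z) = 8 - 2*1 = 8 - 2 = 6)
p = 92 (p = 9 - (6*(-12) - 11) = 9 - (-72 - 11) = 9 - 1*(-83) = 9 + 83 = 92)
p*R = 92*700 = 64400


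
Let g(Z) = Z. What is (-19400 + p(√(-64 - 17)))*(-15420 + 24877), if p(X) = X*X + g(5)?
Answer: -184184532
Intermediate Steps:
p(X) = 5 + X² (p(X) = X*X + 5 = X² + 5 = 5 + X²)
(-19400 + p(√(-64 - 17)))*(-15420 + 24877) = (-19400 + (5 + (√(-64 - 17))²))*(-15420 + 24877) = (-19400 + (5 + (√(-81))²))*9457 = (-19400 + (5 + (9*I)²))*9457 = (-19400 + (5 - 81))*9457 = (-19400 - 76)*9457 = -19476*9457 = -184184532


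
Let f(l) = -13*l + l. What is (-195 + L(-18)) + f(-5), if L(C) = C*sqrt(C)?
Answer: -135 - 54*I*sqrt(2) ≈ -135.0 - 76.368*I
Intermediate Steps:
f(l) = -12*l
L(C) = C**(3/2)
(-195 + L(-18)) + f(-5) = (-195 + (-18)**(3/2)) - 12*(-5) = (-195 - 54*I*sqrt(2)) + 60 = -135 - 54*I*sqrt(2)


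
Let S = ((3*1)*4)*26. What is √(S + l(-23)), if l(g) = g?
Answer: 17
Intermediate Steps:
S = 312 (S = (3*4)*26 = 12*26 = 312)
√(S + l(-23)) = √(312 - 23) = √289 = 17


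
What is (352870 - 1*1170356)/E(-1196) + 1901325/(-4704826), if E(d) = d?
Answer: 480481925342/703371487 ≈ 683.11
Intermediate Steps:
(352870 - 1*1170356)/E(-1196) + 1901325/(-4704826) = (352870 - 1*1170356)/(-1196) + 1901325/(-4704826) = (352870 - 1170356)*(-1/1196) + 1901325*(-1/4704826) = -817486*(-1/1196) - 1901325/4704826 = 408743/598 - 1901325/4704826 = 480481925342/703371487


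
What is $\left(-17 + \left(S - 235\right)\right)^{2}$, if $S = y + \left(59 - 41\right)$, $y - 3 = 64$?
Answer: $27889$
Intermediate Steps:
$y = 67$ ($y = 3 + 64 = 67$)
$S = 85$ ($S = 67 + \left(59 - 41\right) = 67 + 18 = 85$)
$\left(-17 + \left(S - 235\right)\right)^{2} = \left(-17 + \left(85 - 235\right)\right)^{2} = \left(-17 - 150\right)^{2} = \left(-167\right)^{2} = 27889$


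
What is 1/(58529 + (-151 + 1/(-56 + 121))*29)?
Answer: 65/3519779 ≈ 1.8467e-5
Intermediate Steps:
1/(58529 + (-151 + 1/(-56 + 121))*29) = 1/(58529 + (-151 + 1/65)*29) = 1/(58529 - 9814/65*29) = 1/(58529 - 284606/65) = 1/(3519779/65) = 65/3519779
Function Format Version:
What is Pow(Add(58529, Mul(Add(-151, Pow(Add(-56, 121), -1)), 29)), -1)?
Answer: Rational(65, 3519779) ≈ 1.8467e-5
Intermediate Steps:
Pow(Add(58529, Mul(Add(-151, Pow(Add(-56, 121), -1)), 29)), -1) = Pow(Add(58529, Mul(Add(-151, Pow(65, -1)), 29)), -1) = Pow(Add(58529, Mul(Add(-151, Rational(1, 65)), 29)), -1) = Pow(Add(58529, Mul(Rational(-9814, 65), 29)), -1) = Pow(Add(58529, Rational(-284606, 65)), -1) = Pow(Rational(3519779, 65), -1) = Rational(65, 3519779)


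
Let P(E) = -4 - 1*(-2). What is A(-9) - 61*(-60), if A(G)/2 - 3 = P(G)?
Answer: 3662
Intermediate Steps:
P(E) = -2 (P(E) = -4 + 2 = -2)
A(G) = 2 (A(G) = 6 + 2*(-2) = 6 - 4 = 2)
A(-9) - 61*(-60) = 2 - 61*(-60) = 2 + 3660 = 3662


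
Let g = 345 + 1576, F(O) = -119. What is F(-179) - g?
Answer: -2040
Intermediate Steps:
g = 1921
F(-179) - g = -119 - 1*1921 = -119 - 1921 = -2040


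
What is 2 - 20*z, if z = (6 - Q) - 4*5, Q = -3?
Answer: 222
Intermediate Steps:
z = -11 (z = (6 - 1*(-3)) - 4*5 = (6 + 3) - 20 = 9 - 20 = -11)
2 - 20*z = 2 - 20*(-11) = 2 + 220 = 222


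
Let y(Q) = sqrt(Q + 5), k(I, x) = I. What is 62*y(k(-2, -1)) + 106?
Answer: 106 + 62*sqrt(3) ≈ 213.39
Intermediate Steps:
y(Q) = sqrt(5 + Q)
62*y(k(-2, -1)) + 106 = 62*sqrt(5 - 2) + 106 = 62*sqrt(3) + 106 = 106 + 62*sqrt(3)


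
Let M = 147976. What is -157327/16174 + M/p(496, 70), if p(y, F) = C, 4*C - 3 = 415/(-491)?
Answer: 2350200049185/8556046 ≈ 2.7468e+5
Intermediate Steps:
C = 529/982 (C = ¾ + (415/(-491))/4 = ¾ + (415*(-1/491))/4 = ¾ + (¼)*(-415/491) = ¾ - 415/1964 = 529/982 ≈ 0.53870)
p(y, F) = 529/982
-157327/16174 + M/p(496, 70) = -157327/16174 + 147976/(529/982) = -157327*1/16174 + 147976*(982/529) = -157327/16174 + 145312432/529 = 2350200049185/8556046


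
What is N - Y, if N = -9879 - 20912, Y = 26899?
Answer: -57690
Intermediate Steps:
N = -30791
N - Y = -30791 - 1*26899 = -30791 - 26899 = -57690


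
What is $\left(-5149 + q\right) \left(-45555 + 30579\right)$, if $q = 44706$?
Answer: $-592405632$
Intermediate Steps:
$\left(-5149 + q\right) \left(-45555 + 30579\right) = \left(-5149 + 44706\right) \left(-45555 + 30579\right) = 39557 \left(-14976\right) = -592405632$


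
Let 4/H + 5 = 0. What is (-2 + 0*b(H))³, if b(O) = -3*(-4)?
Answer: -8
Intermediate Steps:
H = -⅘ (H = 4/(-5 + 0) = 4/(-5) = 4*(-⅕) = -⅘ ≈ -0.80000)
b(O) = 12
(-2 + 0*b(H))³ = (-2 + 0*12)³ = (-2 + 0)³ = (-2)³ = -8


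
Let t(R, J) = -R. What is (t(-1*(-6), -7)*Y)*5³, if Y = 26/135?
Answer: -1300/9 ≈ -144.44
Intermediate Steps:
Y = 26/135 (Y = 26*(1/135) = 26/135 ≈ 0.19259)
(t(-1*(-6), -7)*Y)*5³ = (-(-1)*(-6)*(26/135))*5³ = (-1*6*(26/135))*125 = -6*26/135*125 = -52/45*125 = -1300/9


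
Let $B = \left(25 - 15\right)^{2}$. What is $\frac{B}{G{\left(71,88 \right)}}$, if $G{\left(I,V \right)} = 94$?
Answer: $\frac{50}{47} \approx 1.0638$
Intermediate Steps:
$B = 100$ ($B = 10^{2} = 100$)
$\frac{B}{G{\left(71,88 \right)}} = \frac{100}{94} = 100 \cdot \frac{1}{94} = \frac{50}{47}$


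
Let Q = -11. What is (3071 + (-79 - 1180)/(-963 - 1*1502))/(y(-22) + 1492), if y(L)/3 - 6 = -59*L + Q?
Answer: 7571274/13239515 ≈ 0.57187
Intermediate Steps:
y(L) = -15 - 177*L (y(L) = 18 + 3*(-59*L - 11) = 18 + 3*(-11 - 59*L) = 18 + (-33 - 177*L) = -15 - 177*L)
(3071 + (-79 - 1180)/(-963 - 1*1502))/(y(-22) + 1492) = (3071 + (-79 - 1180)/(-963 - 1*1502))/((-15 - 177*(-22)) + 1492) = (3071 - 1259/(-963 - 1502))/((-15 + 3894) + 1492) = (3071 - 1259/(-2465))/(3879 + 1492) = (3071 - 1259*(-1/2465))/5371 = (3071 + 1259/2465)*(1/5371) = (7571274/2465)*(1/5371) = 7571274/13239515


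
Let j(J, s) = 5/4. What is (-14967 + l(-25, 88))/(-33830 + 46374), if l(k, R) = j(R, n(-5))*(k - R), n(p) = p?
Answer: -60433/50176 ≈ -1.2044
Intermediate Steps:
j(J, s) = 5/4 (j(J, s) = 5*(¼) = 5/4)
l(k, R) = -5*R/4 + 5*k/4 (l(k, R) = 5*(k - R)/4 = -5*R/4 + 5*k/4)
(-14967 + l(-25, 88))/(-33830 + 46374) = (-14967 + (-5/4*88 + (5/4)*(-25)))/(-33830 + 46374) = (-14967 + (-110 - 125/4))/12544 = (-14967 - 565/4)*(1/12544) = -60433/4*1/12544 = -60433/50176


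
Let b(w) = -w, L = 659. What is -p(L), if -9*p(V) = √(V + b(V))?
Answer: 0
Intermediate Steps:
p(V) = 0 (p(V) = -√(V - V)/9 = -√0/9 = -⅑*0 = 0)
-p(L) = -1*0 = 0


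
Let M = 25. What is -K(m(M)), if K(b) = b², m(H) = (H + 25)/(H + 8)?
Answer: -2500/1089 ≈ -2.2957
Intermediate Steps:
m(H) = (25 + H)/(8 + H)
-K(m(M)) = -((25 + 25)/(8 + 25))² = -(50/33)² = -1*2500/1089 = -2500/1089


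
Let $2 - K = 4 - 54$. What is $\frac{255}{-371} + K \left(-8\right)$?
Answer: $- \frac{154591}{371} \approx -416.69$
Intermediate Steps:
$K = 52$ ($K = 2 - \left(4 - 54\right) = 2 - -50 = 2 + 50 = 52$)
$\frac{255}{-371} + K \left(-8\right) = \frac{255}{-371} + 52 \left(-8\right) = 255 \left(- \frac{1}{371}\right) - 416 = - \frac{255}{371} - 416 = - \frac{154591}{371}$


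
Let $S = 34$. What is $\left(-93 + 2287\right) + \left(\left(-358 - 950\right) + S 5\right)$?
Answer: $1056$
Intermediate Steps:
$\left(-93 + 2287\right) + \left(\left(-358 - 950\right) + S 5\right) = \left(-93 + 2287\right) + \left(\left(-358 - 950\right) + 34 \cdot 5\right) = 2194 + \left(-1308 + 170\right) = 2194 - 1138 = 1056$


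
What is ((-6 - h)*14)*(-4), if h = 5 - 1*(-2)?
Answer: 728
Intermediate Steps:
h = 7 (h = 5 + 2 = 7)
((-6 - h)*14)*(-4) = ((-6 - 1*7)*14)*(-4) = ((-6 - 7)*14)*(-4) = -13*14*(-4) = -182*(-4) = 728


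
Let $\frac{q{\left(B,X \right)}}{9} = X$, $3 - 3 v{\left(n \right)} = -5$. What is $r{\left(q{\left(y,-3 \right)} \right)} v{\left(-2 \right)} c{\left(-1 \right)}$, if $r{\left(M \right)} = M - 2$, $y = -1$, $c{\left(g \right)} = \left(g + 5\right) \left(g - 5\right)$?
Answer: $1856$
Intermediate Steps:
$v{\left(n \right)} = \frac{8}{3}$ ($v{\left(n \right)} = 1 - - \frac{5}{3} = 1 + \frac{5}{3} = \frac{8}{3}$)
$c{\left(g \right)} = \left(-5 + g\right) \left(5 + g\right)$ ($c{\left(g \right)} = \left(5 + g\right) \left(-5 + g\right) = \left(-5 + g\right) \left(5 + g\right)$)
$q{\left(B,X \right)} = 9 X$
$r{\left(M \right)} = -2 + M$
$r{\left(q{\left(y,-3 \right)} \right)} v{\left(-2 \right)} c{\left(-1 \right)} = \left(-2 + 9 \left(-3\right)\right) \frac{8}{3} \left(-25 + \left(-1\right)^{2}\right) = \left(-2 - 27\right) \frac{8}{3} \left(-25 + 1\right) = \left(-29\right) \frac{8}{3} \left(-24\right) = \left(- \frac{232}{3}\right) \left(-24\right) = 1856$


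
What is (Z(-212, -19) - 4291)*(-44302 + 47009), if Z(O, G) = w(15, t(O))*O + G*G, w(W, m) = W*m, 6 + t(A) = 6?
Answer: -10638510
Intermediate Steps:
t(A) = 0 (t(A) = -6 + 6 = 0)
Z(O, G) = G**2 (Z(O, G) = (15*0)*O + G*G = 0*O + G**2 = 0 + G**2 = G**2)
(Z(-212, -19) - 4291)*(-44302 + 47009) = ((-19)**2 - 4291)*(-44302 + 47009) = (361 - 4291)*2707 = -3930*2707 = -10638510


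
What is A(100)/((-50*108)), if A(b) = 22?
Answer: -11/2700 ≈ -0.0040741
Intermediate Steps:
A(100)/((-50*108)) = 22/((-50*108)) = 22/(-5400) = 22*(-1/5400) = -11/2700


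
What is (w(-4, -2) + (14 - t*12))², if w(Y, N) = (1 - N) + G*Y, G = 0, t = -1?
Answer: 841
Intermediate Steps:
w(Y, N) = 1 - N (w(Y, N) = (1 - N) + 0*Y = (1 - N) + 0 = 1 - N)
(w(-4, -2) + (14 - t*12))² = ((1 - 1*(-2)) + (14 - (-1)*12))² = ((1 + 2) + (14 - 1*(-12)))² = (3 + (14 + 12))² = (3 + 26)² = 29² = 841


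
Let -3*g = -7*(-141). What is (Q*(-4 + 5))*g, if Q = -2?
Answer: 658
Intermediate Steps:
g = -329 (g = -(-7)*(-141)/3 = -⅓*987 = -329)
(Q*(-4 + 5))*g = -2*(-4 + 5)*(-329) = -2*1*(-329) = -2*(-329) = 658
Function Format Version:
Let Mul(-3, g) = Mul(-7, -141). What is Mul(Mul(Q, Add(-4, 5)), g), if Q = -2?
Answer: 658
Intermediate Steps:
g = -329 (g = Mul(Rational(-1, 3), Mul(-7, -141)) = Mul(Rational(-1, 3), 987) = -329)
Mul(Mul(Q, Add(-4, 5)), g) = Mul(Mul(-2, Add(-4, 5)), -329) = Mul(Mul(-2, 1), -329) = Mul(-2, -329) = 658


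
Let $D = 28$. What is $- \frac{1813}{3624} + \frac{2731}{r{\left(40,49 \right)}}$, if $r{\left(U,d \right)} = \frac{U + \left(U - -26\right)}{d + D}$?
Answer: $\frac{380943955}{192072} \approx 1983.3$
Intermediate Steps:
$r{\left(U,d \right)} = \frac{26 + 2 U}{28 + d}$ ($r{\left(U,d \right)} = \frac{U + \left(U - -26\right)}{d + 28} = \frac{U + \left(U + 26\right)}{28 + d} = \frac{U + \left(26 + U\right)}{28 + d} = \frac{26 + 2 U}{28 + d}$)
$- \frac{1813}{3624} + \frac{2731}{r{\left(40,49 \right)}} = - \frac{1813}{3624} + \frac{2731}{2 \frac{1}{28 + 49} \left(13 + 40\right)} = \left(-1813\right) \frac{1}{3624} + \frac{2731}{2 \cdot \frac{1}{77} \cdot 53} = - \frac{1813}{3624} + \frac{2731}{2 \cdot \frac{1}{77} \cdot 53} = - \frac{1813}{3624} + \frac{2731}{\frac{106}{77}} = - \frac{1813}{3624} + 2731 \cdot \frac{77}{106} = - \frac{1813}{3624} + \frac{210287}{106} = \frac{380943955}{192072}$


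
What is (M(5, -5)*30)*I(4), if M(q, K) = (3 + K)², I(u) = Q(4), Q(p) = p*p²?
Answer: 7680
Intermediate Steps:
Q(p) = p³
I(u) = 64 (I(u) = 4³ = 64)
(M(5, -5)*30)*I(4) = ((3 - 5)²*30)*64 = ((-2)²*30)*64 = (4*30)*64 = 120*64 = 7680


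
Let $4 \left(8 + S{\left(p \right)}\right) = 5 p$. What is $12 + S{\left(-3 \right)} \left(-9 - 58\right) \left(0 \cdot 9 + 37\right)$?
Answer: $\frac{116561}{4} \approx 29140.0$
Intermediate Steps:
$S{\left(p \right)} = -8 + \frac{5 p}{4}$
$12 + S{\left(-3 \right)} \left(-9 - 58\right) \left(0 \cdot 9 + 37\right) = 12 + \left(-8 + \frac{5}{4} \left(-3\right)\right) \left(-9 - 58\right) \left(0 \cdot 9 + 37\right) = 12 + \left(-8 - \frac{15}{4}\right) \left(- 67 \left(0 + 37\right)\right) = 12 - \frac{47 \left(\left(-67\right) 37\right)}{4} = 12 - - \frac{116513}{4} = 12 + \frac{116513}{4} = \frac{116561}{4}$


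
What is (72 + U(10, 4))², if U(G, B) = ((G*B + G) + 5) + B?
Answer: 17161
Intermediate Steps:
U(G, B) = 5 + B + G + B*G (U(G, B) = ((B*G + G) + 5) + B = ((G + B*G) + 5) + B = (5 + G + B*G) + B = 5 + B + G + B*G)
(72 + U(10, 4))² = (72 + (5 + 4 + 10 + 4*10))² = (72 + (5 + 4 + 10 + 40))² = (72 + 59)² = 131² = 17161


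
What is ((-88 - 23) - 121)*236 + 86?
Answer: -54666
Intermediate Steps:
((-88 - 23) - 121)*236 + 86 = (-111 - 121)*236 + 86 = -232*236 + 86 = -54752 + 86 = -54666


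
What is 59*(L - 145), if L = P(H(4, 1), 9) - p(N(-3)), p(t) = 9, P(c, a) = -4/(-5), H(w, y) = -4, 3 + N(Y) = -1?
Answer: -45194/5 ≈ -9038.8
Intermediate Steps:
N(Y) = -4 (N(Y) = -3 - 1 = -4)
P(c, a) = ⅘ (P(c, a) = -4*(-⅕) = ⅘)
L = -41/5 (L = ⅘ - 1*9 = ⅘ - 9 = -41/5 ≈ -8.2000)
59*(L - 145) = 59*(-41/5 - 145) = 59*(-766/5) = -45194/5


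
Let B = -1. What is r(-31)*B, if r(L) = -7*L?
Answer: -217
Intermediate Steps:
r(-31)*B = -7*(-31)*(-1) = 217*(-1) = -217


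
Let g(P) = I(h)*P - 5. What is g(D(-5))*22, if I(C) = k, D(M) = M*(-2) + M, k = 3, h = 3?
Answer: 220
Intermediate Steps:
D(M) = -M (D(M) = -2*M + M = -M)
I(C) = 3
g(P) = -5 + 3*P (g(P) = 3*P - 5 = -5 + 3*P)
g(D(-5))*22 = (-5 + 3*(-1*(-5)))*22 = (-5 + 3*5)*22 = (-5 + 15)*22 = 10*22 = 220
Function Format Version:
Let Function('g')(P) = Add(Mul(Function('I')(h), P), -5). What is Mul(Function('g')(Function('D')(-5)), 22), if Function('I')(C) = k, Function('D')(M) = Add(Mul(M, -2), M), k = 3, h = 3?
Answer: 220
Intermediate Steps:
Function('D')(M) = Mul(-1, M) (Function('D')(M) = Add(Mul(-2, M), M) = Mul(-1, M))
Function('I')(C) = 3
Function('g')(P) = Add(-5, Mul(3, P)) (Function('g')(P) = Add(Mul(3, P), -5) = Add(-5, Mul(3, P)))
Mul(Function('g')(Function('D')(-5)), 22) = Mul(Add(-5, Mul(3, Mul(-1, -5))), 22) = Mul(Add(-5, Mul(3, 5)), 22) = Mul(Add(-5, 15), 22) = Mul(10, 22) = 220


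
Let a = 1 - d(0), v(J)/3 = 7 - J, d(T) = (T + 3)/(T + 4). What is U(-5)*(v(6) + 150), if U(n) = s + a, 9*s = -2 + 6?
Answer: 425/4 ≈ 106.25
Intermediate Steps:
d(T) = (3 + T)/(4 + T)
v(J) = 21 - 3*J (v(J) = 3*(7 - J) = 21 - 3*J)
s = 4/9 (s = (-2 + 6)/9 = (⅑)*4 = 4/9 ≈ 0.44444)
a = ¼ (a = 1 - (3 + 0)/(4 + 0) = 1 - 3/4 = 1 - 1*¾ = 1 - ¾ = ¼ ≈ 0.25000)
U(n) = 25/36 (U(n) = 4/9 + ¼ = 25/36)
U(-5)*(v(6) + 150) = 25*((21 - 3*6) + 150)/36 = 25*((21 - 18) + 150)/36 = 25*(3 + 150)/36 = (25/36)*153 = 425/4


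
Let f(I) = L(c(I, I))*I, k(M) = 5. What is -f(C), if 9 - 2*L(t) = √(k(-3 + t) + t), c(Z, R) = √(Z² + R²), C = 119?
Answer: -1071/2 + 119*√(5 + 119*√2)/2 ≈ 247.76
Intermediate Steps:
c(Z, R) = √(R² + Z²)
L(t) = 9/2 - √(5 + t)/2
f(I) = I*(9/2 - √(5 + √2*√(I²))/2) (f(I) = (9/2 - √(5 + √(I² + I²))/2)*I = (9/2 - √(5 + √(2*I²))/2)*I = (9/2 - √(5 + √2*√(I²))/2)*I = I*(9/2 - √(5 + √2*√(I²))/2))
-f(C) = -119*(9 - √(5 + √2*√(119²)))/2 = -119*(9 - √(5 + √2*√14161))/2 = -119*(9 - √(5 + √2*119))/2 = -119*(9 - √(5 + 119*√2))/2 = -(1071/2 - 119*√(5 + 119*√2)/2) = -1071/2 + 119*√(5 + 119*√2)/2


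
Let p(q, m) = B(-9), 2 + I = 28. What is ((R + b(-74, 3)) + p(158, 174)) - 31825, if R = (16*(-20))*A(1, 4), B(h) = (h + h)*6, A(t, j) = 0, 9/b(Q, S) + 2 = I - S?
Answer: -223528/7 ≈ -31933.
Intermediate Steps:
I = 26 (I = -2 + 28 = 26)
b(Q, S) = 9/(24 - S) (b(Q, S) = 9/(-2 + (26 - S)) = 9/(24 - S))
B(h) = 12*h (B(h) = (2*h)*6 = 12*h)
p(q, m) = -108 (p(q, m) = 12*(-9) = -108)
R = 0 (R = (16*(-20))*0 = -320*0 = 0)
((R + b(-74, 3)) + p(158, 174)) - 31825 = ((0 - 9/(-24 + 3)) - 108) - 31825 = ((0 - 9/(-21)) - 108) - 31825 = ((0 - 9*(-1/21)) - 108) - 31825 = ((0 + 3/7) - 108) - 31825 = (3/7 - 108) - 31825 = -753/7 - 31825 = -223528/7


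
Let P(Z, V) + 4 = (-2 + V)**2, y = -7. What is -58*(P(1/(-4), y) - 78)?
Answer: 58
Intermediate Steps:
P(Z, V) = -4 + (-2 + V)**2
-58*(P(1/(-4), y) - 78) = -58*(-7*(-4 - 7) - 78) = -58*(-7*(-11) - 78) = -58*(77 - 78) = -58*(-1) = 58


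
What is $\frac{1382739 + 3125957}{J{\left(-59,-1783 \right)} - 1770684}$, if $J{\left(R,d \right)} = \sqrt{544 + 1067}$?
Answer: $- \frac{2661158622688}{1045107275415} - \frac{4508696 \sqrt{179}}{1045107275415} \approx -2.5464$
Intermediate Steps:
$J{\left(R,d \right)} = 3 \sqrt{179}$ ($J{\left(R,d \right)} = \sqrt{1611} = 3 \sqrt{179}$)
$\frac{1382739 + 3125957}{J{\left(-59,-1783 \right)} - 1770684} = \frac{1382739 + 3125957}{3 \sqrt{179} - 1770684} = \frac{4508696}{-1770684 + 3 \sqrt{179}}$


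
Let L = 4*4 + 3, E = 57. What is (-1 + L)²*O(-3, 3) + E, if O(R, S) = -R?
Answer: 1029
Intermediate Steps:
L = 19 (L = 16 + 3 = 19)
(-1 + L)²*O(-3, 3) + E = (-1 + 19)²*(-1*(-3)) + 57 = 18²*3 + 57 = 324*3 + 57 = 972 + 57 = 1029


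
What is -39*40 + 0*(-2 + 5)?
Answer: -1560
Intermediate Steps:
-39*40 + 0*(-2 + 5) = -1560 + 0*3 = -1560 + 0 = -1560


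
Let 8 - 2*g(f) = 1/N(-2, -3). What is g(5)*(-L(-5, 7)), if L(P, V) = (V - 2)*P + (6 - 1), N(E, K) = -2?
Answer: 85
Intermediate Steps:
L(P, V) = 5 + P*(-2 + V) (L(P, V) = (-2 + V)*P + 5 = P*(-2 + V) + 5 = 5 + P*(-2 + V))
g(f) = 17/4 (g(f) = 4 - 1/2/(-2) = 4 - 1/2*(-1/2) = 4 + 1/4 = 17/4)
g(5)*(-L(-5, 7)) = 17*(-(5 - 2*(-5) - 5*7))/4 = 17*(-(5 + 10 - 35))/4 = 17*(-1*(-20))/4 = (17/4)*20 = 85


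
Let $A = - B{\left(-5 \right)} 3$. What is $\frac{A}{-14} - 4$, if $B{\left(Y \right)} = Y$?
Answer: $- \frac{71}{14} \approx -5.0714$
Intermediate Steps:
$A = 15$ ($A = \left(-1\right) \left(-5\right) 3 = 5 \cdot 3 = 15$)
$\frac{A}{-14} - 4 = \frac{1}{-14} \cdot 15 - 4 = \left(- \frac{1}{14}\right) 15 - 4 = - \frac{15}{14} - 4 = - \frac{71}{14}$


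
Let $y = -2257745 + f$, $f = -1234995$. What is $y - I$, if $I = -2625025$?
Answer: $-867715$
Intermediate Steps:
$y = -3492740$ ($y = -2257745 - 1234995 = -3492740$)
$y - I = -3492740 - -2625025 = -3492740 + 2625025 = -867715$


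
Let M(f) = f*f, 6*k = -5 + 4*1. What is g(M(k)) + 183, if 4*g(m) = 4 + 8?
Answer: 186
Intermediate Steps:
k = -1/6 (k = (-5 + 4*1)/6 = (-5 + 4)/6 = (1/6)*(-1) = -1/6 ≈ -0.16667)
M(f) = f**2
g(m) = 3 (g(m) = (4 + 8)/4 = (1/4)*12 = 3)
g(M(k)) + 183 = 3 + 183 = 186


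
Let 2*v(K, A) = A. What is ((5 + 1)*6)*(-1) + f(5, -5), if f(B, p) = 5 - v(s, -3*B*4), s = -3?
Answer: -1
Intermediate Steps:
v(K, A) = A/2
f(B, p) = 5 + 6*B (f(B, p) = 5 - -3*B*4/2 = 5 - (-12*B)/2 = 5 - (-6)*B = 5 + 6*B)
((5 + 1)*6)*(-1) + f(5, -5) = ((5 + 1)*6)*(-1) + (5 + 6*5) = (6*6)*(-1) + (5 + 30) = 36*(-1) + 35 = -36 + 35 = -1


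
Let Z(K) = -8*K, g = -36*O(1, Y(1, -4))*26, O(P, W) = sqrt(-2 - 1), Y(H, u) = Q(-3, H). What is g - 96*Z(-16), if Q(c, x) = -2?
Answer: -12288 - 936*I*sqrt(3) ≈ -12288.0 - 1621.2*I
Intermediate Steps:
Y(H, u) = -2
O(P, W) = I*sqrt(3) (O(P, W) = sqrt(-3) = I*sqrt(3))
g = -936*I*sqrt(3) (g = -36*I*sqrt(3)*26 = -936*I*sqrt(3) ≈ -1621.2*I)
g - 96*Z(-16) = -936*I*sqrt(3) - (-768)*(-16) = -936*I*sqrt(3) - 96*128 = -936*I*sqrt(3) - 12288 = -12288 - 936*I*sqrt(3)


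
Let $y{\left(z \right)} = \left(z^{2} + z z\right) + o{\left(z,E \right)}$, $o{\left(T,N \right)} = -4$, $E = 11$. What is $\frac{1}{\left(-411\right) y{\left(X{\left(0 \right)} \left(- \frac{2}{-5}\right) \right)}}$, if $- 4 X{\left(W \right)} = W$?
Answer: $\frac{1}{1644} \approx 0.00060827$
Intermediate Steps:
$X{\left(W \right)} = - \frac{W}{4}$
$y{\left(z \right)} = -4 + 2 z^{2}$ ($y{\left(z \right)} = \left(z^{2} + z z\right) - 4 = \left(z^{2} + z^{2}\right) - 4 = 2 z^{2} - 4 = -4 + 2 z^{2}$)
$\frac{1}{\left(-411\right) y{\left(X{\left(0 \right)} \left(- \frac{2}{-5}\right) \right)}} = \frac{1}{\left(-411\right) \left(-4 + 2 \left(\left(- \frac{1}{4}\right) 0 \left(- \frac{2}{-5}\right)\right)^{2}\right)} = \frac{1}{\left(-411\right) \left(-4 + 2 \left(0 \left(\left(-2\right) \left(- \frac{1}{5}\right)\right)\right)^{2}\right)} = \frac{1}{\left(-411\right) \left(-4 + 2 \left(0 \cdot \frac{2}{5}\right)^{2}\right)} = \frac{1}{\left(-411\right) \left(-4 + 2 \cdot 0^{2}\right)} = \frac{1}{\left(-411\right) \left(-4 + 2 \cdot 0\right)} = \frac{1}{\left(-411\right) \left(-4 + 0\right)} = \frac{1}{\left(-411\right) \left(-4\right)} = \frac{1}{1644}$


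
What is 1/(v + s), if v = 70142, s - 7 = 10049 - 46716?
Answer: 1/33482 ≈ 2.9867e-5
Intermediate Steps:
s = -36660 (s = 7 + (10049 - 46716) = 7 - 36667 = -36660)
1/(v + s) = 1/(70142 - 36660) = 1/33482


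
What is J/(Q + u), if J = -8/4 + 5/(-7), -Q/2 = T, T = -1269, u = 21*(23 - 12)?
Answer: -19/19383 ≈ -0.00098024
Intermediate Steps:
u = 231 (u = 21*11 = 231)
Q = 2538 (Q = -2*(-1269) = 2538)
J = -19/7 (J = -8*¼ + 5*(-⅐) = -2 - 5/7 = -19/7 ≈ -2.7143)
J/(Q + u) = -19/7/(2538 + 231) = -19/7/2769 = (1/2769)*(-19/7) = -19/19383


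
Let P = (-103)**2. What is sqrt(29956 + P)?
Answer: sqrt(40565) ≈ 201.41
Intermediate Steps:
P = 10609
sqrt(29956 + P) = sqrt(29956 + 10609) = sqrt(40565)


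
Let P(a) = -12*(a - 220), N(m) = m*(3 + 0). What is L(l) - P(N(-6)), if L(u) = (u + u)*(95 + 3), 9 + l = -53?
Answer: -15008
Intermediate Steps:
l = -62 (l = -9 - 53 = -62)
L(u) = 196*u (L(u) = (2*u)*98 = 196*u)
N(m) = 3*m (N(m) = m*3 = 3*m)
P(a) = 2640 - 12*a (P(a) = -12*(-220 + a) = 2640 - 12*a)
L(l) - P(N(-6)) = 196*(-62) - (2640 - 36*(-6)) = -12152 - (2640 - 12*(-18)) = -12152 - (2640 + 216) = -12152 - 1*2856 = -12152 - 2856 = -15008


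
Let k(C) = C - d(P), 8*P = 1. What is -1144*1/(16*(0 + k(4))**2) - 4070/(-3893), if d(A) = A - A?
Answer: -426459/124576 ≈ -3.4233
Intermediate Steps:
P = 1/8 (P = (1/8)*1 = 1/8 ≈ 0.12500)
d(A) = 0
k(C) = C (k(C) = C - 1*0 = C + 0 = C)
-1144*1/(16*(0 + k(4))**2) - 4070/(-3893) = -1144*1/(16*(0 + 4)**2) - 4070/(-3893) = -1144/((4*(-4))**2) - 4070*(-1/3893) = -1144/((-16)**2) + 4070/3893 = -1144/256 + 4070/3893 = -1144*1/256 + 4070/3893 = -143/32 + 4070/3893 = -426459/124576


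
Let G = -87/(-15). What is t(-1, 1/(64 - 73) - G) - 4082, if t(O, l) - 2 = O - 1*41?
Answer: -4122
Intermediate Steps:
G = 29/5 (G = -87*(-1/15) = 29/5 ≈ 5.8000)
t(O, l) = -39 + O (t(O, l) = 2 + (O - 1*41) = 2 + (O - 41) = 2 + (-41 + O) = -39 + O)
t(-1, 1/(64 - 73) - G) - 4082 = (-39 - 1) - 4082 = -40 - 4082 = -4122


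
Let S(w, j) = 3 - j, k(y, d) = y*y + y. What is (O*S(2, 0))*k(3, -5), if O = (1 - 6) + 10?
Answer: 180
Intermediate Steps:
k(y, d) = y + y² (k(y, d) = y² + y = y + y²)
O = 5 (O = -5 + 10 = 5)
(O*S(2, 0))*k(3, -5) = (5*(3 - 1*0))*(3*(1 + 3)) = (5*(3 + 0))*(3*4) = (5*3)*12 = 15*12 = 180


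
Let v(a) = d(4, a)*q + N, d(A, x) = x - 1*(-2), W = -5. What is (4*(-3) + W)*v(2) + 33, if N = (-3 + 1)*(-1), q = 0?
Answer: -1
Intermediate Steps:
N = 2 (N = -2*(-1) = 2)
d(A, x) = 2 + x (d(A, x) = x + 2 = 2 + x)
v(a) = 2 (v(a) = (2 + a)*0 + 2 = 0 + 2 = 2)
(4*(-3) + W)*v(2) + 33 = (4*(-3) - 5)*2 + 33 = (-12 - 5)*2 + 33 = -17*2 + 33 = -34 + 33 = -1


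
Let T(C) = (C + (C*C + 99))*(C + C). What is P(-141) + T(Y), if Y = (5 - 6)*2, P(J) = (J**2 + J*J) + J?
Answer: 39217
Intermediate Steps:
P(J) = J + 2*J**2 (P(J) = (J**2 + J**2) + J = 2*J**2 + J = J + 2*J**2)
Y = -2 (Y = -1*2 = -2)
T(C) = 2*C*(99 + C + C**2) (T(C) = (C + (C**2 + 99))*(2*C) = (C + (99 + C**2))*(2*C) = (99 + C + C**2)*(2*C) = 2*C*(99 + C + C**2))
P(-141) + T(Y) = -141*(1 + 2*(-141)) + 2*(-2)*(99 - 2 + (-2)**2) = -141*(1 - 282) + 2*(-2)*(99 - 2 + 4) = -141*(-281) + 2*(-2)*101 = 39621 - 404 = 39217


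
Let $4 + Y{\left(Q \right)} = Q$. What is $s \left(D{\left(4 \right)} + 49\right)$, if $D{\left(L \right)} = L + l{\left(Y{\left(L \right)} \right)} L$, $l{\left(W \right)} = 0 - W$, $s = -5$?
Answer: $-265$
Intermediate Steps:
$Y{\left(Q \right)} = -4 + Q$
$l{\left(W \right)} = - W$
$D{\left(L \right)} = L + L \left(4 - L\right)$ ($D{\left(L \right)} = L + - (-4 + L) L = L + \left(4 - L\right) L = L + L \left(4 - L\right)$)
$s \left(D{\left(4 \right)} + 49\right) = - 5 \left(4 \left(5 - 4\right) + 49\right) = - 5 \left(4 \cdot 1 + 49\right) = - 5 \left(4 + 49\right) = \left(-5\right) 53 = -265$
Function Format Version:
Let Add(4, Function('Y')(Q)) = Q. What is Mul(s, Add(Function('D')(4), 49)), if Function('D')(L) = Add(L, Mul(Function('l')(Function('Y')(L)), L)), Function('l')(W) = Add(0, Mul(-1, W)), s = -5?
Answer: -265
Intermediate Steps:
Function('Y')(Q) = Add(-4, Q)
Function('l')(W) = Mul(-1, W)
Function('D')(L) = Add(L, Mul(L, Add(4, Mul(-1, L)))) (Function('D')(L) = Add(L, Mul(Mul(-1, Add(-4, L)), L)) = Add(L, Mul(Add(4, Mul(-1, L)), L)) = Add(L, Mul(L, Add(4, Mul(-1, L)))))
Mul(s, Add(Function('D')(4), 49)) = Mul(-5, Add(Mul(4, Add(5, Mul(-1, 4))), 49)) = Mul(-5, Add(Mul(4, Add(5, -4)), 49)) = Mul(-5, Add(Mul(4, 1), 49)) = Mul(-5, Add(4, 49)) = Mul(-5, 53) = -265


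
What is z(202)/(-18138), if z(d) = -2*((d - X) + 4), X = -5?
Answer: 211/9069 ≈ 0.023266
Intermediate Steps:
z(d) = -18 - 2*d (z(d) = -2*((d - 1*(-5)) + 4) = -2*((d + 5) + 4) = -2*((5 + d) + 4) = -2*(9 + d) = -18 - 2*d)
z(202)/(-18138) = (-18 - 2*202)/(-18138) = (-18 - 404)*(-1/18138) = -422*(-1/18138) = 211/9069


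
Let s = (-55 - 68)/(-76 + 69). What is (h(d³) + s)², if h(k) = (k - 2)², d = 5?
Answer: 11241512676/49 ≈ 2.2942e+8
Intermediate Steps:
h(k) = (-2 + k)²
s = 123/7 (s = -123/(-7) = -123*(-⅐) = 123/7 ≈ 17.571)
(h(d³) + s)² = ((-2 + 5³)² + 123/7)² = ((-2 + 125)² + 123/7)² = (123² + 123/7)² = (15129 + 123/7)² = (106026/7)² = 11241512676/49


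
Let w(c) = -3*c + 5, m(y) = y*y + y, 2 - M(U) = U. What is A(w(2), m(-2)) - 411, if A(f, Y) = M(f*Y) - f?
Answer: -406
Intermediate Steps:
M(U) = 2 - U
m(y) = y + y² (m(y) = y² + y = y + y²)
w(c) = 5 - 3*c
A(f, Y) = 2 - f - Y*f (A(f, Y) = (2 - f*Y) - f = (2 - Y*f) - f = 2 - f - Y*f)
A(w(2), m(-2)) - 411 = (2 - (5 - 3*2) - (-2*(1 - 2))*(5 - 3*2)) - 411 = (2 - (5 - 6) - (-2*(-1))*(5 - 6)) - 411 = (2 - 1*(-1) - 1*2*(-1)) - 411 = (2 + 1 + 2) - 411 = 5 - 411 = -406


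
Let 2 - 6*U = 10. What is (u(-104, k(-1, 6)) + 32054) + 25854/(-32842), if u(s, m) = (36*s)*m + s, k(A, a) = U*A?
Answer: 442664391/16421 ≈ 26957.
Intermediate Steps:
U = -4/3 (U = 1/3 - 1/6*10 = 1/3 - 5/3 = -4/3 ≈ -1.3333)
k(A, a) = -4*A/3
u(s, m) = s + 36*m*s (u(s, m) = 36*m*s + s = s + 36*m*s)
(u(-104, k(-1, 6)) + 32054) + 25854/(-32842) = (-104*(1 + 36*(-4/3*(-1))) + 32054) + 25854/(-32842) = (-104*(1 + 36*(4/3)) + 32054) + 25854*(-1/32842) = (-104*(1 + 48) + 32054) - 12927/16421 = (-104*49 + 32054) - 12927/16421 = (-5096 + 32054) - 12927/16421 = 26958 - 12927/16421 = 442664391/16421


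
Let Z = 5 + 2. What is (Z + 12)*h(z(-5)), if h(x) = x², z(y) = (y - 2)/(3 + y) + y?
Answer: 171/4 ≈ 42.750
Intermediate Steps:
Z = 7
z(y) = y + (-2 + y)/(3 + y) (z(y) = (-2 + y)/(3 + y) + y = y + (-2 + y)/(3 + y))
(Z + 12)*h(z(-5)) = (7 + 12)*((-2 + (-5)² + 4*(-5))/(3 - 5))² = 19*((-2 + 25 - 20)/(-2))² = 19*(-½*3)² = 19*(-3/2)² = 19*(9/4) = 171/4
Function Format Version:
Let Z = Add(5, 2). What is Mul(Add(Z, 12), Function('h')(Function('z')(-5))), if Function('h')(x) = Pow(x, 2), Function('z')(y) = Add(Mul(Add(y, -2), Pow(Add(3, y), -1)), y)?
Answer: Rational(171, 4) ≈ 42.750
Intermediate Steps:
Z = 7
Function('z')(y) = Add(y, Mul(Pow(Add(3, y), -1), Add(-2, y))) (Function('z')(y) = Add(Mul(Add(-2, y), Pow(Add(3, y), -1)), y) = Add(Mul(Pow(Add(3, y), -1), Add(-2, y)), y) = Add(y, Mul(Pow(Add(3, y), -1), Add(-2, y))))
Mul(Add(Z, 12), Function('h')(Function('z')(-5))) = Mul(Add(7, 12), Pow(Mul(Pow(Add(3, -5), -1), Add(-2, Pow(-5, 2), Mul(4, -5))), 2)) = Mul(19, Pow(Mul(Pow(-2, -1), Add(-2, 25, -20)), 2)) = Mul(19, Pow(Mul(Rational(-1, 2), 3), 2)) = Mul(19, Pow(Rational(-3, 2), 2)) = Mul(19, Rational(9, 4)) = Rational(171, 4)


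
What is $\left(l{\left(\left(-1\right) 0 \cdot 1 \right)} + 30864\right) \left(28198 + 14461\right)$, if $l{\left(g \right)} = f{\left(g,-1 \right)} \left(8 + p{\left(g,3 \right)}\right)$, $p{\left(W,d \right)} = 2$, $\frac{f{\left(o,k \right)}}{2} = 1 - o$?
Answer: $1317480556$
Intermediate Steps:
$f{\left(o,k \right)} = 2 - 2 o$ ($f{\left(o,k \right)} = 2 \left(1 - o\right) = 2 - 2 o$)
$l{\left(g \right)} = 20 - 20 g$ ($l{\left(g \right)} = \left(2 - 2 g\right) \left(8 + 2\right) = \left(2 - 2 g\right) 10 = 20 - 20 g$)
$\left(l{\left(\left(-1\right) 0 \cdot 1 \right)} + 30864\right) \left(28198 + 14461\right) = \left(\left(20 - 20 \left(-1\right) 0 \cdot 1\right) + 30864\right) \left(28198 + 14461\right) = \left(\left(20 - 20 \cdot 0 \cdot 1\right) + 30864\right) 42659 = \left(\left(20 - 0\right) + 30864\right) 42659 = \left(\left(20 + 0\right) + 30864\right) 42659 = \left(20 + 30864\right) 42659 = 30884 \cdot 42659 = 1317480556$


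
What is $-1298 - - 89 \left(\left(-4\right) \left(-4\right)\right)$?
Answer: $126$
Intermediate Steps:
$-1298 - - 89 \left(\left(-4\right) \left(-4\right)\right) = -1298 - \left(-89\right) 16 = -1298 - -1424 = -1298 + 1424 = 126$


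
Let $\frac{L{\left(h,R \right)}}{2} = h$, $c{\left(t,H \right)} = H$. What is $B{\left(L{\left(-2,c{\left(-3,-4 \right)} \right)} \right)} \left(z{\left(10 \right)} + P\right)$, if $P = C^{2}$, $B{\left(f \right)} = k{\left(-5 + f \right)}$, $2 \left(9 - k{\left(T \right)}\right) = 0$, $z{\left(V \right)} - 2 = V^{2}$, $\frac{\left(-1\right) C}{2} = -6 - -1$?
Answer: $1818$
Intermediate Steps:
$C = 10$ ($C = - 2 \left(-6 - -1\right) = - 2 \left(-6 + 1\right) = \left(-2\right) \left(-5\right) = 10$)
$L{\left(h,R \right)} = 2 h$
$z{\left(V \right)} = 2 + V^{2}$
$k{\left(T \right)} = 9$ ($k{\left(T \right)} = 9 - 0 = 9 + 0 = 9$)
$B{\left(f \right)} = 9$
$P = 100$ ($P = 10^{2} = 100$)
$B{\left(L{\left(-2,c{\left(-3,-4 \right)} \right)} \right)} \left(z{\left(10 \right)} + P\right) = 9 \left(\left(2 + 10^{2}\right) + 100\right) = 9 \left(\left(2 + 100\right) + 100\right) = 9 \left(102 + 100\right) = 9 \cdot 202 = 1818$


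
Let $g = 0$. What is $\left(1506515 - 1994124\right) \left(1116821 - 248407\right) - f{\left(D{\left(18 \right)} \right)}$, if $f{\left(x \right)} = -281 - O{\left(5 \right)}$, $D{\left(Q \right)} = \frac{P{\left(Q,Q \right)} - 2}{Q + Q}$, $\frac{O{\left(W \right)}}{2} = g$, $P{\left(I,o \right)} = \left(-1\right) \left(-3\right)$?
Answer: $-423446481845$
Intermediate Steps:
$P{\left(I,o \right)} = 3$
$O{\left(W \right)} = 0$ ($O{\left(W \right)} = 2 \cdot 0 = 0$)
$D{\left(Q \right)} = \frac{1}{2 Q}$ ($D{\left(Q \right)} = \frac{3 - 2}{Q + Q} = 1 \frac{1}{2 Q} = \frac{1}{2 Q}$)
$f{\left(x \right)} = -281$ ($f{\left(x \right)} = -281 - 0 = -281 + 0 = -281$)
$\left(1506515 - 1994124\right) \left(1116821 - 248407\right) - f{\left(D{\left(18 \right)} \right)} = \left(1506515 - 1994124\right) \left(1116821 - 248407\right) - -281 = \left(-487609\right) 868414 + 281 = -423446482126 + 281 = -423446481845$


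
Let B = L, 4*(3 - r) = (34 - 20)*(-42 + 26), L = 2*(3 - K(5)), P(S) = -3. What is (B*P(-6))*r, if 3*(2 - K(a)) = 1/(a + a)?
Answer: -1829/5 ≈ -365.80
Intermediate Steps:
K(a) = 2 - 1/(6*a) (K(a) = 2 - 1/(3*(a + a)) = 2 - 1/(2*a)/3 = 2 - 1/(6*a))
L = 31/15 (L = 2*(3 - (2 - 1/6/5)) = 2*(3 - (2 - 1/6*1/5)) = 2*(3 - (2 - 1/30)) = 2*(3 - 1*59/30) = 2*(3 - 59/30) = 2*(31/30) = 31/15 ≈ 2.0667)
r = 59 (r = 3 - (34 - 20)*(-42 + 26)/4 = 3 - 7*(-16)/2 = 3 - 1/4*(-224) = 3 + 56 = 59)
B = 31/15 ≈ 2.0667
(B*P(-6))*r = ((31/15)*(-3))*59 = -31/5*59 = -1829/5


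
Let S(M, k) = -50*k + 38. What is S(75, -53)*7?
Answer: 18816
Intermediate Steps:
S(M, k) = 38 - 50*k
S(75, -53)*7 = (38 - 50*(-53))*7 = (38 + 2650)*7 = 2688*7 = 18816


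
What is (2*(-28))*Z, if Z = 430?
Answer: -24080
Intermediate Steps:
(2*(-28))*Z = (2*(-28))*430 = -56*430 = -24080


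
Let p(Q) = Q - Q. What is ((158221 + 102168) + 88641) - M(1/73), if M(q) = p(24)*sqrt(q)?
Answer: 349030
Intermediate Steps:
p(Q) = 0
M(q) = 0 (M(q) = 0*sqrt(q) = 0)
((158221 + 102168) + 88641) - M(1/73) = ((158221 + 102168) + 88641) - 1*0 = (260389 + 88641) + 0 = 349030 + 0 = 349030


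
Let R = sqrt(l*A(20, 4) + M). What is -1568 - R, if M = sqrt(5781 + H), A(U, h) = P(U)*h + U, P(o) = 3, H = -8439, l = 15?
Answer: -1568 - sqrt(480 + I*sqrt(2658)) ≈ -1589.9 - 1.1749*I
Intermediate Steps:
A(U, h) = U + 3*h (A(U, h) = 3*h + U = U + 3*h)
M = I*sqrt(2658) (M = sqrt(5781 - 8439) = sqrt(-2658) = I*sqrt(2658) ≈ 51.556*I)
R = sqrt(480 + I*sqrt(2658)) (R = sqrt(15*(20 + 3*4) + I*sqrt(2658)) = sqrt(15*(20 + 12) + I*sqrt(2658)) = sqrt(15*32 + I*sqrt(2658)) = sqrt(480 + I*sqrt(2658)) ≈ 21.94 + 1.1749*I)
-1568 - R = -1568 - sqrt(480 + I*sqrt(2658))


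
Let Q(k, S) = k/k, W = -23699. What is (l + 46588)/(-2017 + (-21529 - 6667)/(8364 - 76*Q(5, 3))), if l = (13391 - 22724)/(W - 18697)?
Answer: -3747728446/162528599 ≈ -23.059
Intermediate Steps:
Q(k, S) = 1
l = 3111/14132 (l = (13391 - 22724)/(-23699 - 18697) = -9333/(-42396) = -9333*(-1/42396) = 3111/14132 ≈ 0.22014)
(l + 46588)/(-2017 + (-21529 - 6667)/(8364 - 76*Q(5, 3))) = (3111/14132 + 46588)/(-2017 + (-21529 - 6667)/(8364 - 76*1)) = 658384727/(14132*(-2017 - 28196/(8364 - 76))) = 658384727/(14132*(-2017 - 28196/8288)) = 658384727/(14132*(-2017 - 28196*1/8288)) = 658384727/(14132*(-2017 - 1007/296)) = 658384727/(14132*(-598039/296)) = (658384727/14132)*(-296/598039) = -3747728446/162528599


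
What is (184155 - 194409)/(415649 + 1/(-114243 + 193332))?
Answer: -405489303/16436631881 ≈ -0.024670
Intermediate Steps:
(184155 - 194409)/(415649 + 1/(-114243 + 193332)) = -10254/(415649 + 1/79089) = -10254/32873263762/79089 = -10254*79089/32873263762 = -405489303/16436631881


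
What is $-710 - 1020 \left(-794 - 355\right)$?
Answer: $1171270$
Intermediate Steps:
$-710 - 1020 \left(-794 - 355\right) = -710 - -1171980 = -710 + 1171980 = 1171270$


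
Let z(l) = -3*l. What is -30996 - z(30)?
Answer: -30906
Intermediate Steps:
-30996 - z(30) = -30996 - (-3)*30 = -30996 - 1*(-90) = -30996 + 90 = -30906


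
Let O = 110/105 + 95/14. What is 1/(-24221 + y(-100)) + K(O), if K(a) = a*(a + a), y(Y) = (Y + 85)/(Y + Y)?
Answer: 2140160213/17439066 ≈ 122.72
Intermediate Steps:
y(Y) = (85 + Y)/(2*Y) (y(Y) = (85 + Y)/((2*Y)) = (85 + Y)*(1/(2*Y)) = (85 + Y)/(2*Y))
O = 47/6 (O = 110*(1/105) + 95*(1/14) = 22/21 + 95/14 = 47/6 ≈ 7.8333)
K(a) = 2*a² (K(a) = a*(2*a) = 2*a²)
1/(-24221 + y(-100)) + K(O) = 1/(-24221 + (½)*(85 - 100)/(-100)) + 2*(47/6)² = 1/(-24221 + (½)*(-1/100)*(-15)) + 2*(2209/36) = 1/(-24221 + 3/40) + 2209/18 = 1/(-968837/40) + 2209/18 = -40/968837 + 2209/18 = 2140160213/17439066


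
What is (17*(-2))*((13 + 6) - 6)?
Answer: -442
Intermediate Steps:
(17*(-2))*((13 + 6) - 6) = -34*(19 - 6) = -34*13 = -442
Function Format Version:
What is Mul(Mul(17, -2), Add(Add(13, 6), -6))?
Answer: -442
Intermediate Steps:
Mul(Mul(17, -2), Add(Add(13, 6), -6)) = Mul(-34, Add(19, -6)) = Mul(-34, 13) = -442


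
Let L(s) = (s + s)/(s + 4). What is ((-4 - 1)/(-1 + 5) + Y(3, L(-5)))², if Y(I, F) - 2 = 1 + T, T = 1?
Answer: 121/16 ≈ 7.5625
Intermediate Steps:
L(s) = 2*s/(4 + s) (L(s) = (2*s)/(4 + s) = 2*s/(4 + s))
Y(I, F) = 4 (Y(I, F) = 2 + (1 + 1) = 2 + 2 = 4)
((-4 - 1)/(-1 + 5) + Y(3, L(-5)))² = ((-4 - 1)/(-1 + 5) + 4)² = (-5/4 + 4)² = (11/4)² = 121/16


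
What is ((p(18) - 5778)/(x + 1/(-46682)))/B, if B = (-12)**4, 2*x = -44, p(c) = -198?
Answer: 1937303/147888720 ≈ 0.013100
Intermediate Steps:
x = -22 (x = (1/2)*(-44) = -22)
B = 20736
((p(18) - 5778)/(x + 1/(-46682)))/B = ((-198 - 5778)/(-22 + 1/(-46682)))/20736 = -5976/(-22 - 1/46682)*(1/20736) = -5976/(-1027005/46682)*(1/20736) = -5976*(-46682/1027005)*(1/20736) = (92990544/342335)*(1/20736) = 1937303/147888720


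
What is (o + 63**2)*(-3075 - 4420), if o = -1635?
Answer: -17493330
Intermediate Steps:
(o + 63**2)*(-3075 - 4420) = (-1635 + 63**2)*(-3075 - 4420) = (-1635 + 3969)*(-7495) = 2334*(-7495) = -17493330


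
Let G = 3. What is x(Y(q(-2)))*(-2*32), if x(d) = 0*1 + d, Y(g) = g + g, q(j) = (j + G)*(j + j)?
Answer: 512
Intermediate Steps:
q(j) = 2*j*(3 + j) (q(j) = (j + 3)*(j + j) = (3 + j)*(2*j) = 2*j*(3 + j))
Y(g) = 2*g
x(d) = d (x(d) = 0 + d = d)
x(Y(q(-2)))*(-2*32) = (2*(2*(-2)*(3 - 2)))*(-2*32) = (2*(2*(-2)*1))*(-64) = (2*(-4))*(-64) = -8*(-64) = 512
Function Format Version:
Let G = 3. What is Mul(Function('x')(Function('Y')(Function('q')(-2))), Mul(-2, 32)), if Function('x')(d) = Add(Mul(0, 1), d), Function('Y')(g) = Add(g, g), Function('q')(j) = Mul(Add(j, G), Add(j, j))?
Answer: 512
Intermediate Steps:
Function('q')(j) = Mul(2, j, Add(3, j)) (Function('q')(j) = Mul(Add(j, 3), Add(j, j)) = Mul(Add(3, j), Mul(2, j)) = Mul(2, j, Add(3, j)))
Function('Y')(g) = Mul(2, g)
Function('x')(d) = d (Function('x')(d) = Add(0, d) = d)
Mul(Function('x')(Function('Y')(Function('q')(-2))), Mul(-2, 32)) = Mul(Mul(2, Mul(2, -2, Add(3, -2))), Mul(-2, 32)) = Mul(Mul(2, Mul(2, -2, 1)), -64) = Mul(Mul(2, -4), -64) = Mul(-8, -64) = 512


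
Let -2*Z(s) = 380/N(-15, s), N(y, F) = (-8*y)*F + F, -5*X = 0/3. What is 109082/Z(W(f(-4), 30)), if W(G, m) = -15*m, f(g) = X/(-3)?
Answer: 593951490/19 ≈ 3.1261e+7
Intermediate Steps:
X = 0 (X = -0/3 = -⅕*0 = 0)
f(g) = 0 (f(g) = 0/(-3) = 0*(-⅓) = 0)
N(y, F) = F - 8*F*y (N(y, F) = -8*F*y + F = F - 8*F*y)
Z(s) = -190/(121*s) (Z(s) = -190/(s*(1 - 8*(-15))) = -190/(s*(1 + 120)) = -190/(s*121) = -190/(121*s))
109082/Z(W(f(-4), 30)) = 109082/((-190/(121*((-15*30))))) = 109082/((-190/121/(-450))) = 109082/((-190/121*(-1/450))) = 109082/(19/5445) = 109082*(5445/19) = 593951490/19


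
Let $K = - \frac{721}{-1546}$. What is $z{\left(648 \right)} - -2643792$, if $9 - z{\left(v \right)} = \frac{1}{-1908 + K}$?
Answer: $\frac{7796693409193}{2949047} \approx 2.6438 \cdot 10^{6}$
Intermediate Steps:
$K = \frac{721}{1546}$ ($K = \left(-721\right) \left(- \frac{1}{1546}\right) = \frac{721}{1546} \approx 0.46636$)
$z{\left(v \right)} = \frac{26542969}{2949047}$ ($z{\left(v \right)} = 9 - \frac{1}{-1908 + \frac{721}{1546}} = 9 - \frac{1}{- \frac{2949047}{1546}} = 9 - - \frac{1546}{2949047} = 9 + \frac{1546}{2949047} = \frac{26542969}{2949047}$)
$z{\left(648 \right)} - -2643792 = \frac{26542969}{2949047} - -2643792 = \frac{26542969}{2949047} + 2643792 = \frac{7796693409193}{2949047}$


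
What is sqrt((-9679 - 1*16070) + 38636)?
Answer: 7*sqrt(263) ≈ 113.52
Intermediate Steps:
sqrt((-9679 - 1*16070) + 38636) = sqrt((-9679 - 16070) + 38636) = sqrt(-25749 + 38636) = sqrt(12887) = 7*sqrt(263)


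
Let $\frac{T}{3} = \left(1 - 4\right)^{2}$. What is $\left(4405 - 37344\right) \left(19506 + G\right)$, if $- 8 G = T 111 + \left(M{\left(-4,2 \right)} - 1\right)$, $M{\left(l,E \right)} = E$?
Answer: $- \frac{2520656975}{4} \approx -6.3016 \cdot 10^{8}$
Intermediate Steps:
$T = 27$ ($T = 3 \left(1 - 4\right)^{2} = 3 \left(-3\right)^{2} = 3 \cdot 9 = 27$)
$G = - \frac{1499}{4}$ ($G = - \frac{27 \cdot 111 + \left(2 - 1\right)}{8} = - \frac{2997 + \left(2 - 1\right)}{8} = - \frac{2997 + 1}{8} = \left(- \frac{1}{8}\right) 2998 = - \frac{1499}{4} \approx -374.75$)
$\left(4405 - 37344\right) \left(19506 + G\right) = \left(4405 - 37344\right) \left(19506 - \frac{1499}{4}\right) = \left(-32939\right) \frac{76525}{4} = - \frac{2520656975}{4}$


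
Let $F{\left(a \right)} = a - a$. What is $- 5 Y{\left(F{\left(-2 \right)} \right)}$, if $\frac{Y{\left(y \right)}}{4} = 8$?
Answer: $-160$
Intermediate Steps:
$F{\left(a \right)} = 0$
$Y{\left(y \right)} = 32$ ($Y{\left(y \right)} = 4 \cdot 8 = 32$)
$- 5 Y{\left(F{\left(-2 \right)} \right)} = \left(-5\right) 32 = -160$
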